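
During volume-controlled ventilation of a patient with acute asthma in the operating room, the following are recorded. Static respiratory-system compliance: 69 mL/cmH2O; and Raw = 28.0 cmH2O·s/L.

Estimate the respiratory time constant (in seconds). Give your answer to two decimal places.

τ = R × C = 28.0 × 69 mL/cmH2O = 28.0 × 0.069 L/cmH2O = 1.932 s.

1.93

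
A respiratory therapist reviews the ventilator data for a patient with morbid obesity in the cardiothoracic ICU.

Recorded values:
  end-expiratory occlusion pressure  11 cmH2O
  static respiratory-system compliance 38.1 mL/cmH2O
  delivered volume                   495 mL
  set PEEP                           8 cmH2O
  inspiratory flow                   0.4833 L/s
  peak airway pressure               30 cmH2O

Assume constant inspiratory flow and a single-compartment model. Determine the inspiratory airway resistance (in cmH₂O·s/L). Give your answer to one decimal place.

Total PEEP = 11 cmH2O (set 8 + intrinsic 3); this is the baseline alveolar pressure.
Equation of motion (constant flow): PIP = Vt/C + R·V̇ + PEEP.
R·V̇ = PIP − Vt/C − PEEP = 30 − 495/38.1 − 11 = 30 − 12.992 − 11 = 6.008 cmH2O.
R = 6.008 / 0.4833 = 12.431 cmH2O·s/L.

12.4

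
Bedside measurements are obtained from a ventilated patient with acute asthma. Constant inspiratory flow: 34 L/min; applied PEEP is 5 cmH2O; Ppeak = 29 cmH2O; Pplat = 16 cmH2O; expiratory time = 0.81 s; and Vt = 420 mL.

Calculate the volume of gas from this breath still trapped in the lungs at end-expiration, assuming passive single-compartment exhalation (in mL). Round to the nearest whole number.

Flow: 34 L/min ÷ 60 = 0.5667 L/s.
R = (PIP − Pplat)/V̇ = (29 − 16) / 0.5667 = 13.0/0.5667 = 22.94 cmH2O·s/L.
C = Vt/(Pplat − PEEP) = 420.0 / (16 − 5) = 420.0/11.0 = 38.182 mL/cmH2O.
τ = R × C = 22.94 × 0.03818 L/cmH2O = 0.8758 s.
Fraction remaining = e^(−Te/τ) = e^(−0.81/0.8758) = 0.3966.
Trapped volume = 420.0 × 0.3966 = 166.57 mL.

167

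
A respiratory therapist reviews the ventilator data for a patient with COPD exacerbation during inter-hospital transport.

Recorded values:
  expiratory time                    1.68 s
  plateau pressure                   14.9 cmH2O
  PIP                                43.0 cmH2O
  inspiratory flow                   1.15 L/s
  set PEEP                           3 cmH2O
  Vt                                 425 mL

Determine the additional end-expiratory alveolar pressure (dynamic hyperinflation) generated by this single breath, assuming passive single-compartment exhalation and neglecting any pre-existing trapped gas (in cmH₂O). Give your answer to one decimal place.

1.7

R = (PIP − Pplat)/V̇ = (43.0 − 14.9) / 1.15 = 28.1/1.15 = 24.435 cmH2O·s/L.
C = Vt/(Pplat − PEEP) = 425.0 / (14.9 − 3) = 425.0/11.9 = 35.714 mL/cmH2O.
τ = R × C = 24.435 × 0.03571 L/cmH2O = 0.8726 s.
Fraction remaining = e^(−Te/τ) = e^(−1.68/0.8726) = 0.1458; trapped volume = 425.0 × 0.1458 = 61.965 mL.
Additional alveolar pressure from trapping ≈ V_trapped / C = 61.965 / 35.714 = 1.735 cmH2O.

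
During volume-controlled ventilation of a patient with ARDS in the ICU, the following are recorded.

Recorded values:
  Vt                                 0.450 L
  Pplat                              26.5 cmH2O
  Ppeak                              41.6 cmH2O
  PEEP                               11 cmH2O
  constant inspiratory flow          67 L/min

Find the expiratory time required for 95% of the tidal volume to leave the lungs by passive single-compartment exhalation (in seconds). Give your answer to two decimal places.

1.18

Flow: 67 L/min ÷ 60 = 1.1167 L/s.
R = (PIP − Pplat)/V̇ = (41.6 − 26.5) / 1.1167 = 15.1/1.1167 = 13.522 cmH2O·s/L.
C = Vt/(Pplat − PEEP) = 450.0 / (26.5 − 11) = 450.0/15.5 = 29.032 mL/cmH2O.
τ = R × C = 13.522 × 0.02903 L/cmH2O = 0.3925 s.
t = −τ·ln(1 − 0.95) = −0.3925·ln(0.05) = 1.176 s.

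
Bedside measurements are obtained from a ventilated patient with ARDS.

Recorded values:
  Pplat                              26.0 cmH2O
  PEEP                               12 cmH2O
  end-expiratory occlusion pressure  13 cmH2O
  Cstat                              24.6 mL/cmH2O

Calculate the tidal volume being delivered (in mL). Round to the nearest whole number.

End-expiratory occlusion gives total PEEP = 13 cmH2O (intrinsic PEEP = 13 − 12 = 1). Use total PEEP for the elastic gradient.
Vt = Cstat × (Pplat − PEEPtotal) = 24.6 × (26.0 − 13) = 24.6 × 13.0 = 319.8 mL.

320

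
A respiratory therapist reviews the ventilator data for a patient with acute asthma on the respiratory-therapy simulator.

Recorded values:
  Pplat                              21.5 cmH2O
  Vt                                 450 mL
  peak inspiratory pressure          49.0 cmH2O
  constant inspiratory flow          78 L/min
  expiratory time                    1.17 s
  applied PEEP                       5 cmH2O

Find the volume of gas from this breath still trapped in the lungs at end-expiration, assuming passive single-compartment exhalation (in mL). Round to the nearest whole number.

59

Flow: 78 L/min ÷ 60 = 1.3 L/s.
R = (PIP − Pplat)/V̇ = (49.0 − 21.5) / 1.3 = 27.5/1.3 = 21.154 cmH2O·s/L.
C = Vt/(Pplat − PEEP) = 450.0 / (21.5 − 5) = 450.0/16.5 = 27.273 mL/cmH2O.
τ = R × C = 21.154 × 0.02727 L/cmH2O = 0.5769 s.
Fraction remaining = e^(−Te/τ) = e^(−1.17/0.5769) = 0.1316.
Trapped volume = 450.0 × 0.1316 = 59.22 mL.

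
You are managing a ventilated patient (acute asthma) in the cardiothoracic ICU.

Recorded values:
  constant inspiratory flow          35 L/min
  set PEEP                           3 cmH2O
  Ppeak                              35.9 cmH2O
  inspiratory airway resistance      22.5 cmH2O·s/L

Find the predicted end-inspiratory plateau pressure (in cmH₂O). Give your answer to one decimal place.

Flow: 35 L/min ÷ 60 = 0.5833 L/s.
Pplat = PIP − Raw × flow = 35.9 − 22.5 × 0.5833 = 35.9 − 13.124 = 22.776 cmH2O.

22.8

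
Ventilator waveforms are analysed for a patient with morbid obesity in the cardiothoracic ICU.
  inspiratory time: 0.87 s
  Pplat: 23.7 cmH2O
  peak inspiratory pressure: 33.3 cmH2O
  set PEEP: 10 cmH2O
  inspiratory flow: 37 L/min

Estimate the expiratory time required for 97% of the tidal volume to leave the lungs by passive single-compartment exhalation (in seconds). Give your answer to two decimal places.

2.14

Flow: 37 L/min ÷ 60 = 0.6167 L/s.
Vt = flow × Ti = 0.6167 L/s × 0.87 s × 1000 mL/L = 536.53 mL.
R = (PIP − Pplat)/V̇ = (33.3 − 23.7) / 0.6167 = 9.6/0.6167 = 15.567 cmH2O·s/L.
C = Vt/(Pplat − PEEP) = 536.53 / (23.7 − 10) = 536.53/13.7 = 39.163 mL/cmH2O.
τ = R × C = 15.567 × 0.03916 L/cmH2O = 0.6096 s.
t = −τ·ln(1 − 0.97) = −0.6096·ln(0.03) = 2.138 s.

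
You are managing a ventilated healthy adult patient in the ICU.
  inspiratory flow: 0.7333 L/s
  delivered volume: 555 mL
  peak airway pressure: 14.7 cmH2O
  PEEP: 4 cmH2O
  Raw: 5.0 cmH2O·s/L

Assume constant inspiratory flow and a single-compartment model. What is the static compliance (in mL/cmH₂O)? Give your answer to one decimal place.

Equation of motion (constant flow): PIP = Vt/C + R·V̇ + PEEP.
Vt/C = PIP − R·V̇ − PEEP = 14.7 − 5.0×0.7333 − 4 = 14.7 − 3.667 − 4 = 7.033 cmH2O.
C = Vt / 7.033 = 555 / 7.033 = 78.914 mL/cmH2O.

78.9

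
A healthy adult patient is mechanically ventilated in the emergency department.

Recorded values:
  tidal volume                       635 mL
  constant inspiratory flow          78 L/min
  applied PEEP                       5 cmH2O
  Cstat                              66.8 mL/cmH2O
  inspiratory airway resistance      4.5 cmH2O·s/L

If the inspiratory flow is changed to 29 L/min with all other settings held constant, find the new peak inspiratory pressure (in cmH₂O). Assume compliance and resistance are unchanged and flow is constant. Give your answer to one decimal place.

Flow: 78 L/min ÷ 60 = 1.3 L/s.
New flow: 29 L/min ÷ 60 = 0.4833 L/s.
PIP = Vt/C + R·V̇ + PEEP (constant-flow equation of motion).
Only the resistive term changes: ΔPIP = R × ΔV̇ = 4.5 × (0.4833 − 1.3) = 4.5 × -0.8167 = -3.675 cmH2O.
Original PIP = 635/66.8 + 4.5×1.3 + 5 = 20.356 cmH2O; new PIP = 20.356 + (-3.675) = 16.681 cmH2O.

16.7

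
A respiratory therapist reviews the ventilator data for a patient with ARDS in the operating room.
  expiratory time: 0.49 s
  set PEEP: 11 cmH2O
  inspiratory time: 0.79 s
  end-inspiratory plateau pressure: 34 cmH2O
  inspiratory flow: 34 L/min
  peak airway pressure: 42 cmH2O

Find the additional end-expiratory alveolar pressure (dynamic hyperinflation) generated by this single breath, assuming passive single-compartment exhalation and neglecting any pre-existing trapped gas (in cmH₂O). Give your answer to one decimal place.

3.9

Flow: 34 L/min ÷ 60 = 0.5667 L/s.
Vt = flow × Ti = 0.5667 L/s × 0.79 s × 1000 mL/L = 447.69 mL.
R = (PIP − Pplat)/V̇ = (42 − 34) / 0.5667 = 8.0/0.5667 = 14.117 cmH2O·s/L.
C = Vt/(Pplat − PEEP) = 447.69 / (34 − 11) = 447.69/23.0 = 19.465 mL/cmH2O.
τ = R × C = 14.117 × 0.01947 L/cmH2O = 0.2749 s.
Fraction remaining = e^(−Te/τ) = e^(−0.49/0.2749) = 0.1682; trapped volume = 447.69 × 0.1682 = 75.301 mL.
Additional alveolar pressure from trapping ≈ V_trapped / C = 75.301 / 19.465 = 3.869 cmH2O.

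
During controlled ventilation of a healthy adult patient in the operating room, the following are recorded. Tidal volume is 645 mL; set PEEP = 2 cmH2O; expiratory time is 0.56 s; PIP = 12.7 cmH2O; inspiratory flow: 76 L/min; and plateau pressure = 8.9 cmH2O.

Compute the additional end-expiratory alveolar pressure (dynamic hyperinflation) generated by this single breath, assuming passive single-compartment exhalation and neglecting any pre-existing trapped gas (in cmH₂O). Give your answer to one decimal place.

Flow: 76 L/min ÷ 60 = 1.2667 L/s.
R = (PIP − Pplat)/V̇ = (12.7 − 8.9) / 1.2667 = 3.8/1.2667 = 3.0 cmH2O·s/L.
C = Vt/(Pplat − PEEP) = 645.0 / (8.9 − 2) = 645.0/6.9 = 93.478 mL/cmH2O.
τ = R × C = 3.0 × 0.09348 L/cmH2O = 0.2804 s.
Fraction remaining = e^(−Te/τ) = e^(−0.56/0.2804) = 0.1357; trapped volume = 645.0 × 0.1357 = 87.527 mL.
Additional alveolar pressure from trapping ≈ V_trapped / C = 87.527 / 93.478 = 0.9363 cmH2O.

0.9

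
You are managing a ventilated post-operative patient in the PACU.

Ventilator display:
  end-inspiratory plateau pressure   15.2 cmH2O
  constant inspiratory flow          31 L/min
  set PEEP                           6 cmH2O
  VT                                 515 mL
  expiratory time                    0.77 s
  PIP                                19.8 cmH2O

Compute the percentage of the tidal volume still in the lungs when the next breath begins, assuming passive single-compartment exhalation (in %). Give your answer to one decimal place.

Flow: 31 L/min ÷ 60 = 0.5167 L/s.
R = (PIP − Pplat)/V̇ = (19.8 − 15.2) / 0.5167 = 4.6/0.5167 = 8.903 cmH2O·s/L.
C = Vt/(Pplat − PEEP) = 515.0 / (15.2 − 6) = 515.0/9.2 = 55.978 mL/cmH2O.
τ = R × C = 8.903 × 0.05598 L/cmH2O = 0.4984 s.
Fraction remaining at end-expiration = e^(−Te/τ) = e^(−0.77/0.4984) = 0.2133 → 21.33%.

21.3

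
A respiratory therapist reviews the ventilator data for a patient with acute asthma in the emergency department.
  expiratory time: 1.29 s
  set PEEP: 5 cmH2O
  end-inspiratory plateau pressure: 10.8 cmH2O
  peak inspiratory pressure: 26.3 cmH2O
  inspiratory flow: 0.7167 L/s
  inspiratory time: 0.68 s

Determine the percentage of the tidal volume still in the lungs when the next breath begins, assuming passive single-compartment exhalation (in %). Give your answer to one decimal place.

49.2

Vt = flow × Ti = 0.7167 L/s × 0.68 s × 1000 mL/L = 487.36 mL.
R = (PIP − Pplat)/V̇ = (26.3 − 10.8) / 0.7167 = 15.5/0.7167 = 21.627 cmH2O·s/L.
C = Vt/(Pplat − PEEP) = 487.36 / (10.8 − 5) = 487.36/5.8 = 84.028 mL/cmH2O.
τ = R × C = 21.627 × 0.08403 L/cmH2O = 1.817 s.
Fraction remaining at end-expiration = e^(−Te/τ) = e^(−1.29/1.817) = 0.4917 → 49.17%.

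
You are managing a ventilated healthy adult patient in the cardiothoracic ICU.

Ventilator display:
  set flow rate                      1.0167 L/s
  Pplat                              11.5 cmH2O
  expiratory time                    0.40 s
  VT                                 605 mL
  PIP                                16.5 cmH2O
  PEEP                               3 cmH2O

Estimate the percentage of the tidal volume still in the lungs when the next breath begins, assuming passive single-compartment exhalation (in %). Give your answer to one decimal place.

R = (PIP − Pplat)/V̇ = (16.5 − 11.5) / 1.0167 = 5.0/1.0167 = 4.918 cmH2O·s/L.
C = Vt/(Pplat − PEEP) = 605.0 / (11.5 − 3) = 605.0/8.5 = 71.176 mL/cmH2O.
τ = R × C = 4.918 × 0.07118 L/cmH2O = 0.3501 s.
Fraction remaining at end-expiration = e^(−Te/τ) = e^(−0.40/0.3501) = 0.319 → 31.9%.

31.9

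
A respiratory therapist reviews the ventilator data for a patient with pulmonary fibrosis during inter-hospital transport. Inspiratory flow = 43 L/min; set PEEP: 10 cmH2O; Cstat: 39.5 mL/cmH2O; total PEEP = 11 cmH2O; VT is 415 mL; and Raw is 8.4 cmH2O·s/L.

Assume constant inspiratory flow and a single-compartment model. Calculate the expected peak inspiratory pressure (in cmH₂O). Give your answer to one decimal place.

27.5

Flow: 43 L/min ÷ 60 = 0.7167 L/s.
Total PEEP = 11 cmH2O (set 10 + intrinsic 1); this is the baseline alveolar pressure.
Equation of motion (constant flow): PIP = Vt/C + R·V̇ + PEEP.
PIP = 415/39.5 + 8.4×0.7167 + 11 = 10.506 + 6.02 + 11 = 27.526 cmH2O.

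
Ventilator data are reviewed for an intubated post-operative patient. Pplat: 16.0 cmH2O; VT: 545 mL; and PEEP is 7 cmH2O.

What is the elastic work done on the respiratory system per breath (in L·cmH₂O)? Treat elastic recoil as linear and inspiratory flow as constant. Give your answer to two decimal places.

2.45

Elastic work ≈ ½ × (Pplat − PEEP) × Vt = 0.5 × (16.0 − 7) × 0.545 L = 0.5 × 9.0 × 0.545 = 2.453 L·cmH2O.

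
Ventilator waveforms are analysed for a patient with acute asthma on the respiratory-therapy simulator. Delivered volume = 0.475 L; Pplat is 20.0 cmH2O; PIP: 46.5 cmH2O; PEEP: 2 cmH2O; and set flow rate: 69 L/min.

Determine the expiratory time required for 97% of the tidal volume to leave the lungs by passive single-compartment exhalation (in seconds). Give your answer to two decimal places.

Flow: 69 L/min ÷ 60 = 1.15 L/s.
R = (PIP − Pplat)/V̇ = (46.5 − 20.0) / 1.15 = 26.5/1.15 = 23.043 cmH2O·s/L.
C = Vt/(Pplat − PEEP) = 475.0 / (20.0 − 2) = 475.0/18.0 = 26.389 mL/cmH2O.
τ = R × C = 23.043 × 0.02639 L/cmH2O = 0.6081 s.
t = −τ·ln(1 − 0.97) = −0.6081·ln(0.03) = 2.132 s.

2.13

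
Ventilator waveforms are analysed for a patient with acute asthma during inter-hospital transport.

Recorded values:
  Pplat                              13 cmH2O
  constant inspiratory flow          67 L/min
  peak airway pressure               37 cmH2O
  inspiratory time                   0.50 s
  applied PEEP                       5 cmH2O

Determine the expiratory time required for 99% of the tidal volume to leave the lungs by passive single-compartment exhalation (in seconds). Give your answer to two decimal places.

6.91

Flow: 67 L/min ÷ 60 = 1.1167 L/s.
Vt = flow × Ti = 1.1167 L/s × 0.50 s × 1000 mL/L = 558.35 mL.
R = (PIP − Pplat)/V̇ = (37 − 13) / 1.1167 = 24.0/1.1167 = 21.492 cmH2O·s/L.
C = Vt/(Pplat − PEEP) = 558.35 / (13 − 5) = 558.35/8.0 = 69.794 mL/cmH2O.
τ = R × C = 21.492 × 0.06979 L/cmH2O = 1.5 s.
t = −τ·ln(1 − 0.99) = −1.5·ln(0.01) = 6.908 s.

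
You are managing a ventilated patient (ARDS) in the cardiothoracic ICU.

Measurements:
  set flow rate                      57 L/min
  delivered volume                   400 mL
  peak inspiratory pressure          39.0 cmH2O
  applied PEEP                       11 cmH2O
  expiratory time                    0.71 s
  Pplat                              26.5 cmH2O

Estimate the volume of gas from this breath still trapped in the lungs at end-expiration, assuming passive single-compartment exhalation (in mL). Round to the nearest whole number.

Flow: 57 L/min ÷ 60 = 0.95 L/s.
R = (PIP − Pplat)/V̇ = (39.0 − 26.5) / 0.95 = 12.5/0.95 = 13.158 cmH2O·s/L.
C = Vt/(Pplat − PEEP) = 400.0 / (26.5 − 11) = 400.0/15.5 = 25.806 mL/cmH2O.
τ = R × C = 13.158 × 0.02581 L/cmH2O = 0.3396 s.
Fraction remaining = e^(−Te/τ) = e^(−0.71/0.3396) = 0.1236.
Trapped volume = 400.0 × 0.1236 = 49.44 mL.

49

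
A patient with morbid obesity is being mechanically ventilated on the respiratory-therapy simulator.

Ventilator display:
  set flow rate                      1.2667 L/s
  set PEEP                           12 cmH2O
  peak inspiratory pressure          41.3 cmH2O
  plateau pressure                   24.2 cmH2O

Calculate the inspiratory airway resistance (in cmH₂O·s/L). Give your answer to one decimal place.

13.5

Raw = (PIP − Pplat) / flow = (41.3 − 24.2) / 1.2667 = 17.1 / 1.2667 = 13.5 cmH2O·s/L.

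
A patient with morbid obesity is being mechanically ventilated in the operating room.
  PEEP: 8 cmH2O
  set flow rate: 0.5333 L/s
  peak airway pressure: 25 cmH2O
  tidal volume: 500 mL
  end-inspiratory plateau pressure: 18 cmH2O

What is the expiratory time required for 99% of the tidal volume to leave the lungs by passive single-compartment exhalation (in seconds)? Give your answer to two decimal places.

3.02

R = (PIP − Pplat)/V̇ = (25 − 18) / 0.5333 = 7.0/0.5333 = 13.126 cmH2O·s/L.
C = Vt/(Pplat − PEEP) = 500.0 / (18 − 8) = 500.0/10.0 = 50.0 mL/cmH2O.
τ = R × C = 13.126 × 0.05 L/cmH2O = 0.6563 s.
t = −τ·ln(1 − 0.99) = −0.6563·ln(0.01) = 3.022 s.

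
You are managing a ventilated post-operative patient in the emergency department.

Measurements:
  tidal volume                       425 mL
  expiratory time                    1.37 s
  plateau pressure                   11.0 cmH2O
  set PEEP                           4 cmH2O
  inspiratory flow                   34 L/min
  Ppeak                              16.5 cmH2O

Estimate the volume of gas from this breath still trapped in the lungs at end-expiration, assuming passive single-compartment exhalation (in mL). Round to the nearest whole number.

Flow: 34 L/min ÷ 60 = 0.5667 L/s.
R = (PIP − Pplat)/V̇ = (16.5 − 11.0) / 0.5667 = 5.5/0.5667 = 9.705 cmH2O·s/L.
C = Vt/(Pplat − PEEP) = 425.0 / (11.0 − 4) = 425.0/7.0 = 60.714 mL/cmH2O.
τ = R × C = 9.705 × 0.06071 L/cmH2O = 0.5892 s.
Fraction remaining = e^(−Te/τ) = e^(−1.37/0.5892) = 0.09777.
Trapped volume = 425.0 × 0.09777 = 41.552 mL.

42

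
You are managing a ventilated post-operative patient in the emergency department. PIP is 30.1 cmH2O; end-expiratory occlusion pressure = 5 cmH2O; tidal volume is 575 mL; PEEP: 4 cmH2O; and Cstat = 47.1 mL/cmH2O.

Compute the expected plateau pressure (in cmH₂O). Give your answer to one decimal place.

End-expiratory occlusion gives total PEEP = 5 cmH2O (intrinsic PEEP = 5 − 4 = 1). Use total PEEP for the elastic gradient.
Pplat = PEEPtotal + Vt / Cstat = 5 + 575 / 47.1 = 5 + 12.208 = 17.208 cmH2O.

17.2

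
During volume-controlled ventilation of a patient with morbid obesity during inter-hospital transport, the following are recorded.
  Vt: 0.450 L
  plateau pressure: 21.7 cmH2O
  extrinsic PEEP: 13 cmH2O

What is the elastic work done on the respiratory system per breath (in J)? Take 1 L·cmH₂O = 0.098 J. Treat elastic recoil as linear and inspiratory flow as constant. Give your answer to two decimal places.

Elastic work ≈ ½ × (Pplat − PEEP) × Vt = 0.5 × (21.7 − 13) × 0.450 L = 0.5 × 8.7 × 0.450 = 1.958 L·cmH2O.
× 0.098 J/(L·cmH2O) → 0.1919 J.

0.19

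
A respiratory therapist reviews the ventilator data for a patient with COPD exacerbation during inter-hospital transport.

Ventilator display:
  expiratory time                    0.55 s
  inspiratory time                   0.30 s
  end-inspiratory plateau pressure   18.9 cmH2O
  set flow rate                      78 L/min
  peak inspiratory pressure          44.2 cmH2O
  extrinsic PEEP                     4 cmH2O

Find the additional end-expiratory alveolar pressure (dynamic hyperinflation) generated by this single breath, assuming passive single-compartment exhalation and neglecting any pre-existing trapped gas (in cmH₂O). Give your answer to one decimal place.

Flow: 78 L/min ÷ 60 = 1.3 L/s.
Vt = flow × Ti = 1.3 L/s × 0.30 s × 1000 mL/L = 390.0 mL.
R = (PIP − Pplat)/V̇ = (44.2 − 18.9) / 1.3 = 25.3/1.3 = 19.462 cmH2O·s/L.
C = Vt/(Pplat − PEEP) = 390.0 / (18.9 − 4) = 390.0/14.9 = 26.174 mL/cmH2O.
τ = R × C = 19.462 × 0.02617 L/cmH2O = 0.5093 s.
Fraction remaining = e^(−Te/τ) = e^(−0.55/0.5093) = 0.3396; trapped volume = 390.0 × 0.3396 = 132.44 mL.
Additional alveolar pressure from trapping ≈ V_trapped / C = 132.44 / 26.174 = 5.06 cmH2O.

5.1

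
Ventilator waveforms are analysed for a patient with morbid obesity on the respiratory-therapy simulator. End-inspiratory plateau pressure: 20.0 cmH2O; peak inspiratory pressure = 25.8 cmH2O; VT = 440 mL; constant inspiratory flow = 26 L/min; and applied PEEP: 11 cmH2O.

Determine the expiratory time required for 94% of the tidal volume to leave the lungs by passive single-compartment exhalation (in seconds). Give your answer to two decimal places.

1.84

Flow: 26 L/min ÷ 60 = 0.4333 L/s.
R = (PIP − Pplat)/V̇ = (25.8 − 20.0) / 0.4333 = 5.8/0.4333 = 13.386 cmH2O·s/L.
C = Vt/(Pplat − PEEP) = 440.0 / (20.0 − 11) = 440.0/9.0 = 48.889 mL/cmH2O.
τ = R × C = 13.386 × 0.04889 L/cmH2O = 0.6544 s.
t = −τ·ln(1 − 0.94) = −0.6544·ln(0.06) = 1.841 s.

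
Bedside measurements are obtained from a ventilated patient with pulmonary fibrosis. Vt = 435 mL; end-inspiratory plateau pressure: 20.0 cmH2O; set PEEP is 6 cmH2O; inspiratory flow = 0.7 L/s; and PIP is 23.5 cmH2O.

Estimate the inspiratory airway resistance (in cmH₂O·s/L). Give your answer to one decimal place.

Raw = (PIP − Pplat) / flow = (23.5 − 20.0) / 0.7 = 3.5 / 0.7 = 5.0 cmH2O·s/L.

5.0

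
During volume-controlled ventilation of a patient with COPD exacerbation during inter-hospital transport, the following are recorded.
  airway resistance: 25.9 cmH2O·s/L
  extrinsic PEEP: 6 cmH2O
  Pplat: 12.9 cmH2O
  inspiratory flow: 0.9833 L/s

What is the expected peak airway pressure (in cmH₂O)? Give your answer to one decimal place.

38.4

PIP = Pplat + Raw × flow = 12.9 + 25.9 × 0.9833 = 12.9 + 25.467 = 38.367 cmH2O.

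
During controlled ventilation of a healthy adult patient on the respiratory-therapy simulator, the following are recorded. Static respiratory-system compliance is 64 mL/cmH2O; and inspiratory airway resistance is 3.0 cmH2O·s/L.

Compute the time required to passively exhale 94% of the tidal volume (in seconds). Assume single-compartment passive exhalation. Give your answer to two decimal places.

0.54

τ = R × C = 3.0 × 64 mL/cmH2O = 3.0 × 0.064 L/cmH2O = 0.192 s.
Exhaled fraction f = 1 − e^(−t/τ) → t = −τ·ln(1 − f) = −0.192·ln(0.06) = 0.5402 s.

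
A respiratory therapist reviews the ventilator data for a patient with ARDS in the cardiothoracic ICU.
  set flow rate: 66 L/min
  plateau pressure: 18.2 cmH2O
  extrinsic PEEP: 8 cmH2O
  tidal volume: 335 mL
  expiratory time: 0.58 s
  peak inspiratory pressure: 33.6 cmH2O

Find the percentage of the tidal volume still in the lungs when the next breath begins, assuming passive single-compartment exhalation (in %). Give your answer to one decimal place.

28.3

Flow: 66 L/min ÷ 60 = 1.1 L/s.
R = (PIP − Pplat)/V̇ = (33.6 − 18.2) / 1.1 = 15.4/1.1 = 14.0 cmH2O·s/L.
C = Vt/(Pplat − PEEP) = 335.0 / (18.2 − 8) = 335.0/10.2 = 32.843 mL/cmH2O.
τ = R × C = 14.0 × 0.03284 L/cmH2O = 0.4598 s.
Fraction remaining at end-expiration = e^(−Te/τ) = e^(−0.58/0.4598) = 0.2833 → 28.33%.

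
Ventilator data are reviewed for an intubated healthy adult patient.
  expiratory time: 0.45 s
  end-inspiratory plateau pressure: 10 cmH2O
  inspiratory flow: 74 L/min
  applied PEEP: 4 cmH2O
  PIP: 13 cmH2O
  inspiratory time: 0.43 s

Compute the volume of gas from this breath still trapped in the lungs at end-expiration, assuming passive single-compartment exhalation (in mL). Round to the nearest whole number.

65

Flow: 74 L/min ÷ 60 = 1.2333 L/s.
Vt = flow × Ti = 1.2333 L/s × 0.43 s × 1000 mL/L = 530.32 mL.
R = (PIP − Pplat)/V̇ = (13 − 10) / 1.2333 = 3.0/1.2333 = 2.432 cmH2O·s/L.
C = Vt/(Pplat − PEEP) = 530.32 / (10 − 4) = 530.32/6.0 = 88.387 mL/cmH2O.
τ = R × C = 2.432 × 0.08839 L/cmH2O = 0.215 s.
Fraction remaining = e^(−Te/τ) = e^(−0.45/0.215) = 0.1233.
Trapped volume = 530.32 × 0.1233 = 65.388 mL.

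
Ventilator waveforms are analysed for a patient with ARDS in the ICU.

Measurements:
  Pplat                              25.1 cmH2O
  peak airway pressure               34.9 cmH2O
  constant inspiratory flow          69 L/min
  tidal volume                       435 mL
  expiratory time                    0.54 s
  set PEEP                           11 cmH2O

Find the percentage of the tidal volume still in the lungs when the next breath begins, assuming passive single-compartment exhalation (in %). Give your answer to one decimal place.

12.8

Flow: 69 L/min ÷ 60 = 1.15 L/s.
R = (PIP − Pplat)/V̇ = (34.9 − 25.1) / 1.15 = 9.8/1.15 = 8.522 cmH2O·s/L.
C = Vt/(Pplat − PEEP) = 435.0 / (25.1 − 11) = 435.0/14.1 = 30.851 mL/cmH2O.
τ = R × C = 8.522 × 0.03085 L/cmH2O = 0.2629 s.
Fraction remaining at end-expiration = e^(−Te/τ) = e^(−0.54/0.2629) = 0.1282 → 12.82%.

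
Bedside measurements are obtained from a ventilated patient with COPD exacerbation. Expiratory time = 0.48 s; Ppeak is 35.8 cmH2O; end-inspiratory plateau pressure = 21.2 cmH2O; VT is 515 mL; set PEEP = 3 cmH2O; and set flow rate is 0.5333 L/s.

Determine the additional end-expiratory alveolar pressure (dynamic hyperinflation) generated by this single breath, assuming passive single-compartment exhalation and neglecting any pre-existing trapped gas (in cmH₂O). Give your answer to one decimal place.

R = (PIP − Pplat)/V̇ = (35.8 − 21.2) / 0.5333 = 14.6/0.5333 = 27.377 cmH2O·s/L.
C = Vt/(Pplat − PEEP) = 515.0 / (21.2 − 3) = 515.0/18.2 = 28.297 mL/cmH2O.
τ = R × C = 27.377 × 0.0283 L/cmH2O = 0.7748 s.
Fraction remaining = e^(−Te/τ) = e^(−0.48/0.7748) = 0.5382; trapped volume = 515.0 × 0.5382 = 277.17 mL.
Additional alveolar pressure from trapping ≈ V_trapped / C = 277.17 / 28.297 = 9.795 cmH2O.

9.8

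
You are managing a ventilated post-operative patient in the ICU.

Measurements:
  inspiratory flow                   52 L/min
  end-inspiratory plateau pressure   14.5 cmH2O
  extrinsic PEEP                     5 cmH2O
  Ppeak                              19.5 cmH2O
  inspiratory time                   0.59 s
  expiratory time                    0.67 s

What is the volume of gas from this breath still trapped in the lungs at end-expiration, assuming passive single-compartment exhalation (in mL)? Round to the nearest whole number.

59

Flow: 52 L/min ÷ 60 = 0.8667 L/s.
Vt = flow × Ti = 0.8667 L/s × 0.59 s × 1000 mL/L = 511.35 mL.
R = (PIP − Pplat)/V̇ = (19.5 − 14.5) / 0.8667 = 5.0/0.8667 = 5.769 cmH2O·s/L.
C = Vt/(Pplat − PEEP) = 511.35 / (14.5 − 5) = 511.35/9.5 = 53.826 mL/cmH2O.
τ = R × C = 5.769 × 0.05383 L/cmH2O = 0.3105 s.
Fraction remaining = e^(−Te/τ) = e^(−0.67/0.3105) = 0.1156.
Trapped volume = 511.35 × 0.1156 = 59.112 mL.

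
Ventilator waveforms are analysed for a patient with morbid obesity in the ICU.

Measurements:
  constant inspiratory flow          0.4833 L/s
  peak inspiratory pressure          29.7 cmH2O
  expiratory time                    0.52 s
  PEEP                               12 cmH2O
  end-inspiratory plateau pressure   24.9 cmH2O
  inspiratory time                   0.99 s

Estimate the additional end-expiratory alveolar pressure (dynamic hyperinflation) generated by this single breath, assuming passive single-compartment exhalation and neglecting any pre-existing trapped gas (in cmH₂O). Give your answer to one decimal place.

3.1

Vt = flow × Ti = 0.4833 L/s × 0.99 s × 1000 mL/L = 478.47 mL.
R = (PIP − Pplat)/V̇ = (29.7 − 24.9) / 0.4833 = 4.8/0.4833 = 9.932 cmH2O·s/L.
C = Vt/(Pplat − PEEP) = 478.47 / (24.9 − 12) = 478.47/12.9 = 37.091 mL/cmH2O.
τ = R × C = 9.932 × 0.03709 L/cmH2O = 0.3684 s.
Fraction remaining = e^(−Te/τ) = e^(−0.52/0.3684) = 0.2438; trapped volume = 478.47 × 0.2438 = 116.65 mL.
Additional alveolar pressure from trapping ≈ V_trapped / C = 116.65 / 37.091 = 3.145 cmH2O.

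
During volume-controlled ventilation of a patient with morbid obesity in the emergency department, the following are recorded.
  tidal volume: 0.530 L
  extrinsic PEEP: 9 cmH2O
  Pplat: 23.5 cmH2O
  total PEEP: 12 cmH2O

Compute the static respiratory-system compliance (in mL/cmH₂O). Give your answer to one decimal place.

46.1

End-expiratory occlusion gives total PEEP = 12 cmH2O (intrinsic PEEP = 12 − 9 = 3). Use total PEEP for the elastic gradient.
Cstat = Vt / (Pplat − PEEPtotal) = 530 / (23.5 − 12) = 530 / 11.5 = 46.087 mL/cmH2O.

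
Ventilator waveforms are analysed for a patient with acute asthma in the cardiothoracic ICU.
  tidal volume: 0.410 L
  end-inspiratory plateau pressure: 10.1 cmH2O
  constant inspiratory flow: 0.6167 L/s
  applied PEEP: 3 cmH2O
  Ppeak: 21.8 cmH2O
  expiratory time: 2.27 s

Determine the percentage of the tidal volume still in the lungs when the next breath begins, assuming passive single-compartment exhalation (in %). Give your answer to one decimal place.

12.6

R = (PIP − Pplat)/V̇ = (21.8 − 10.1) / 0.6167 = 11.7/0.6167 = 18.972 cmH2O·s/L.
C = Vt/(Pplat − PEEP) = 410.0 / (10.1 − 3) = 410.0/7.1 = 57.746 mL/cmH2O.
τ = R × C = 18.972 × 0.05775 L/cmH2O = 1.096 s.
Fraction remaining at end-expiration = e^(−Te/τ) = e^(−2.27/1.096) = 0.126 → 12.6%.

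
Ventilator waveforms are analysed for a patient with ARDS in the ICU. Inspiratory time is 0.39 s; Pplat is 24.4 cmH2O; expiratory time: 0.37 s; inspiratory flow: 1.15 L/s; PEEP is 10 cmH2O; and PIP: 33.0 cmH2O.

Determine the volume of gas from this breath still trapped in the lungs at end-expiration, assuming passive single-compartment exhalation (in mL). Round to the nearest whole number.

Vt = flow × Ti = 1.15 L/s × 0.39 s × 1000 mL/L = 448.5 mL.
R = (PIP − Pplat)/V̇ = (33.0 − 24.4) / 1.15 = 8.6/1.15 = 7.478 cmH2O·s/L.
C = Vt/(Pplat − PEEP) = 448.5 / (24.4 − 10) = 448.5/14.4 = 31.146 mL/cmH2O.
τ = R × C = 7.478 × 0.03115 L/cmH2O = 0.2329 s.
Fraction remaining = e^(−Te/τ) = e^(−0.37/0.2329) = 0.2042.
Trapped volume = 448.5 × 0.2042 = 91.584 mL.

92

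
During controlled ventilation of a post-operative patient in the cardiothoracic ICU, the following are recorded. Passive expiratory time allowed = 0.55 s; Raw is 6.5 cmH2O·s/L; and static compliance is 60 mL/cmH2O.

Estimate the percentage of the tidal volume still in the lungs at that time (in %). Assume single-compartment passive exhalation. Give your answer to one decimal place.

24.4

τ = R × C = 6.5 × 60 mL/cmH2O = 6.5 × 0.060 L/cmH2O = 0.39 s.
Passive exhalation: V(t)/V₀ = e^(−t/τ) = e^(−0.55/0.39) = 0.2441.
Fraction remaining = 0.2441 → 24.41%.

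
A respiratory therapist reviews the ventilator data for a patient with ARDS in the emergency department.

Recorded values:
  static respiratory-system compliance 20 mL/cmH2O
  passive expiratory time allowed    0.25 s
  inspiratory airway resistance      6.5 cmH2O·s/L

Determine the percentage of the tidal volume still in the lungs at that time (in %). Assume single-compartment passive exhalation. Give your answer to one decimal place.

14.6

τ = R × C = 6.5 × 20 mL/cmH2O = 6.5 × 0.020 L/cmH2O = 0.13 s.
Passive exhalation: V(t)/V₀ = e^(−t/τ) = e^(−0.25/0.13) = 0.1462.
Fraction remaining = 0.1462 → 14.62%.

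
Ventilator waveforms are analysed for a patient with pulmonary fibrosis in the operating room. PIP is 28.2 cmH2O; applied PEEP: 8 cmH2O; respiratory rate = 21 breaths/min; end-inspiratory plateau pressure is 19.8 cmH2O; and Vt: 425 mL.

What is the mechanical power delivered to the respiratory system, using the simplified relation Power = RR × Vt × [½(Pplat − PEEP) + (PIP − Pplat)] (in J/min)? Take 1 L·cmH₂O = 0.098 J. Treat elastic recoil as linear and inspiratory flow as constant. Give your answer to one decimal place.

Per-breath work = Vt × [½(Pplat−PEEP) + (PIP−Pplat)] = 0.425 × [0.5×11.8 + 8.4] = 0.425 × 14.3 = 6.078 L·cmH2O.
Power = 21 × 6.078 = 127.64 L·cmH2O/min.
× 0.098 J/(L·cmH2O) → 12.509 J/min.

12.5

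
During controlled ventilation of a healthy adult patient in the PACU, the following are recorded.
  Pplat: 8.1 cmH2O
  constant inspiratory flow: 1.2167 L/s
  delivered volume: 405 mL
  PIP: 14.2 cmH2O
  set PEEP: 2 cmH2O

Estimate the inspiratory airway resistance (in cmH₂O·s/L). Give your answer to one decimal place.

Raw = (PIP − Pplat) / flow = (14.2 − 8.1) / 1.2167 = 6.1 / 1.2167 = 5.014 cmH2O·s/L.

5.0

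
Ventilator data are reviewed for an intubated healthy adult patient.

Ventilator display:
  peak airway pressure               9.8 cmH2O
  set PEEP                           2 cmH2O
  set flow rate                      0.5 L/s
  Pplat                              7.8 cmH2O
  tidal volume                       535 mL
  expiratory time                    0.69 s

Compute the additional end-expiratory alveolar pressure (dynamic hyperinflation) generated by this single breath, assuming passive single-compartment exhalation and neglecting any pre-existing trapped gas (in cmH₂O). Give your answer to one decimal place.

R = (PIP − Pplat)/V̇ = (9.8 − 7.8) / 0.5 = 2.0/0.5 = 4.0 cmH2O·s/L.
C = Vt/(Pplat − PEEP) = 535.0 / (7.8 − 2) = 535.0/5.8 = 92.241 mL/cmH2O.
τ = R × C = 4.0 × 0.09224 L/cmH2O = 0.369 s.
Fraction remaining = e^(−Te/τ) = e^(−0.69/0.369) = 0.1541; trapped volume = 535.0 × 0.1541 = 82.444 mL.
Additional alveolar pressure from trapping ≈ V_trapped / C = 82.444 / 92.241 = 0.8938 cmH2O.

0.9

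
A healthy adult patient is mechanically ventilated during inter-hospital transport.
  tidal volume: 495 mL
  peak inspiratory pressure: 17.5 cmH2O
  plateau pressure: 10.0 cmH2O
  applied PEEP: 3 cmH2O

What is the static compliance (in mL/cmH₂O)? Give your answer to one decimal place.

Cstat = Vt / (Pplat − PEEP) = 495 / (10.0 − 3) = 495 / 7.0 = 70.714 mL/cmH2O.

70.7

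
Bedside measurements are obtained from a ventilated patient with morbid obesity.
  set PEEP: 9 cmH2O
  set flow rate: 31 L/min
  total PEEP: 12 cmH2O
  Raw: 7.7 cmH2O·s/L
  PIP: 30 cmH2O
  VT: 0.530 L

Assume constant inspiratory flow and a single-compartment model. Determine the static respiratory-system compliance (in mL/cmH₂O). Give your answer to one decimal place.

37.8

Flow: 31 L/min ÷ 60 = 0.5167 L/s.
Total PEEP = 12 cmH2O (set 9 + intrinsic 3); this is the baseline alveolar pressure.
Equation of motion (constant flow): PIP = Vt/C + R·V̇ + PEEP.
Vt/C = PIP − R·V̇ − PEEP = 30 − 7.7×0.5167 − 12 = 30 − 3.979 − 12 = 14.021 cmH2O.
C = Vt / 14.021 = 530 / 14.021 = 37.8 mL/cmH2O.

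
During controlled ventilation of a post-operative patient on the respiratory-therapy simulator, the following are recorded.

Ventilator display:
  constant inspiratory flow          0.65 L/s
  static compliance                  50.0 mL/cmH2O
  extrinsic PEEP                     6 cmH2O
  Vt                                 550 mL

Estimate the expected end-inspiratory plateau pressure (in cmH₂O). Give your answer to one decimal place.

17.0

Pplat = PEEP + Vt / Cstat = 6 + 550 / 50.0 = 6 + 11.0 = 17.0 cmH2O.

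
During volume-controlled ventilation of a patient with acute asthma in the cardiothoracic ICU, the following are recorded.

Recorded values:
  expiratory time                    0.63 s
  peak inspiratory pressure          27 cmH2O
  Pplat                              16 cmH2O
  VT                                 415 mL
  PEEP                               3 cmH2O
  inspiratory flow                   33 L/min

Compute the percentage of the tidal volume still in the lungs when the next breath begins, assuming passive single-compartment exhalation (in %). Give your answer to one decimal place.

37.3

Flow: 33 L/min ÷ 60 = 0.55 L/s.
R = (PIP − Pplat)/V̇ = (27 − 16) / 0.55 = 11.0/0.55 = 20.0 cmH2O·s/L.
C = Vt/(Pplat − PEEP) = 415.0 / (16 − 3) = 415.0/13.0 = 31.923 mL/cmH2O.
τ = R × C = 20.0 × 0.03192 L/cmH2O = 0.6384 s.
Fraction remaining at end-expiration = e^(−Te/τ) = e^(−0.63/0.6384) = 0.3728 → 37.28%.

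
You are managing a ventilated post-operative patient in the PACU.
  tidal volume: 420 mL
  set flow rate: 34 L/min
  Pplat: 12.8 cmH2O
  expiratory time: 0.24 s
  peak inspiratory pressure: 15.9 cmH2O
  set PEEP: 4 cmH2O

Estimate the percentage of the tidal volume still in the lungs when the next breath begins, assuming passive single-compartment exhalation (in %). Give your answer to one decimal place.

39.9

Flow: 34 L/min ÷ 60 = 0.5667 L/s.
R = (PIP − Pplat)/V̇ = (15.9 − 12.8) / 0.5667 = 3.1/0.5667 = 5.47 cmH2O·s/L.
C = Vt/(Pplat − PEEP) = 420.0 / (12.8 − 4) = 420.0/8.8 = 47.727 mL/cmH2O.
τ = R × C = 5.47 × 0.04773 L/cmH2O = 0.2611 s.
Fraction remaining at end-expiration = e^(−Te/τ) = e^(−0.24/0.2611) = 0.3988 → 39.88%.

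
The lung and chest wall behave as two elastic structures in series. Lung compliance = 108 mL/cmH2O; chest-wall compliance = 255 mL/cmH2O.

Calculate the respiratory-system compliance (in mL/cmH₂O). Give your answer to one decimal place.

75.9

Lung and chest wall are elastances in series: 1/Crs = 1/CL + 1/Ccw.
1/Crs = 1/108 + 1/255 = 0.01318.
Crs = 75.873 mL/cmH2O.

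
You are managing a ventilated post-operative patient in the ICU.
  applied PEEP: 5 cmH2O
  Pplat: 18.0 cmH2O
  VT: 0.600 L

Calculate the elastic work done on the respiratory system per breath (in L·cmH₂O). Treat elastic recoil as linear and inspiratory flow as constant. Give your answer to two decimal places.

3.90

Elastic work ≈ ½ × (Pplat − PEEP) × Vt = 0.5 × (18.0 − 5) × 0.600 L = 0.5 × 13.0 × 0.600 = 3.9 L·cmH2O.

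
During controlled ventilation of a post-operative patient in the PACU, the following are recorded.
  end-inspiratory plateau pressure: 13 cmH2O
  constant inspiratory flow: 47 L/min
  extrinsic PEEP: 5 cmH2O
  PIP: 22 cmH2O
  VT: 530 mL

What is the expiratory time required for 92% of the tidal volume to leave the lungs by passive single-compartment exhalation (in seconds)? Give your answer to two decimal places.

1.92

Flow: 47 L/min ÷ 60 = 0.7833 L/s.
R = (PIP − Pplat)/V̇ = (22 − 13) / 0.7833 = 9.0/0.7833 = 11.49 cmH2O·s/L.
C = Vt/(Pplat − PEEP) = 530.0 / (13 − 5) = 530.0/8.0 = 66.25 mL/cmH2O.
τ = R × C = 11.49 × 0.06625 L/cmH2O = 0.7612 s.
t = −τ·ln(1 − 0.92) = −0.7612·ln(0.08) = 1.923 s.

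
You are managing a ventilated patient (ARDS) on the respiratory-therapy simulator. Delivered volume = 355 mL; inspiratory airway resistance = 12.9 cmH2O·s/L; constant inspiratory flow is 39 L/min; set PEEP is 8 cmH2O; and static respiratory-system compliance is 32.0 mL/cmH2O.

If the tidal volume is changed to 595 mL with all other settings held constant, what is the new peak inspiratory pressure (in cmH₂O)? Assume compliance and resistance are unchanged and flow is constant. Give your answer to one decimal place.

Flow: 39 L/min ÷ 60 = 0.65 L/s.
PIP = Vt/C + R·V̇ + PEEP (constant-flow equation of motion).
Only the elastic term changes: ΔPIP = ΔVt / C = (595 − 355) / 32.0 = 7.5 cmH2O.
Original PIP = 355/32.0 + 12.9×0.65 + 8 = 27.479 cmH2O; new PIP = 27.479 + (7.5) = 34.979 cmH2O.

35.0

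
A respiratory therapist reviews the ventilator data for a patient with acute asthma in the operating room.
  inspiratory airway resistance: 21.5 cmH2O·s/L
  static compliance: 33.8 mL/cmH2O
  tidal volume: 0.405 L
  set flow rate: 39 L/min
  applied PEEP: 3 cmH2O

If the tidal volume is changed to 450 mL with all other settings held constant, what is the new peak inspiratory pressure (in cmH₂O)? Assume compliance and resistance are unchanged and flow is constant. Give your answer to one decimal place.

Flow: 39 L/min ÷ 60 = 0.65 L/s.
PIP = Vt/C + R·V̇ + PEEP (constant-flow equation of motion).
Only the elastic term changes: ΔPIP = ΔVt / C = (450 − 405) / 33.8 = 1.331 cmH2O.
Original PIP = 405/33.8 + 21.5×0.65 + 3 = 28.957 cmH2O; new PIP = 28.957 + (1.331) = 30.288 cmH2O.

30.3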